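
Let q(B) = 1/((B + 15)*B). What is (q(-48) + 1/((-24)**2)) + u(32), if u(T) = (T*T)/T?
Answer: 67589/2112 ≈ 32.002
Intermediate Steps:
q(B) = 1/(B*(15 + B)) (q(B) = 1/((15 + B)*B) = 1/(B*(15 + B)))
u(T) = T (u(T) = T**2/T = T)
(q(-48) + 1/((-24)**2)) + u(32) = (1/((-48)*(15 - 48)) + 1/((-24)**2)) + 32 = (-1/48/(-33) + 1/576) + 32 = (-1/48*(-1/33) + 1/576) + 32 = (1/1584 + 1/576) + 32 = 5/2112 + 32 = 67589/2112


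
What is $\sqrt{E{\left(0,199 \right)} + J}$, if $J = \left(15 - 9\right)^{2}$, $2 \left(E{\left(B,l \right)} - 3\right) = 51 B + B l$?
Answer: $\sqrt{39} \approx 6.245$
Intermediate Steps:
$E{\left(B,l \right)} = 3 + \frac{51 B}{2} + \frac{B l}{2}$ ($E{\left(B,l \right)} = 3 + \frac{51 B + B l}{2} = 3 + \left(\frac{51 B}{2} + \frac{B l}{2}\right) = 3 + \frac{51 B}{2} + \frac{B l}{2}$)
$J = 36$ ($J = 6^{2} = 36$)
$\sqrt{E{\left(0,199 \right)} + J} = \sqrt{\left(3 + \frac{51}{2} \cdot 0 + \frac{1}{2} \cdot 0 \cdot 199\right) + 36} = \sqrt{\left(3 + 0 + 0\right) + 36} = \sqrt{3 + 36} = \sqrt{39}$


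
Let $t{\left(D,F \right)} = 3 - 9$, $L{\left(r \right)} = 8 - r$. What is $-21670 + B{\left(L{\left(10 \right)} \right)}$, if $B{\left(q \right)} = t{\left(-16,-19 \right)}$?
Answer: $-21676$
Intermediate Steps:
$t{\left(D,F \right)} = -6$ ($t{\left(D,F \right)} = 3 - 9 = -6$)
$B{\left(q \right)} = -6$
$-21670 + B{\left(L{\left(10 \right)} \right)} = -21670 - 6 = -21676$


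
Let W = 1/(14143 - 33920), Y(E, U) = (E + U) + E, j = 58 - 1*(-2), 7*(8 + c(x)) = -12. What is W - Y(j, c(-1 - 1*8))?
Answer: -15267851/138439 ≈ -110.29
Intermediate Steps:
c(x) = -68/7 (c(x) = -8 + (⅐)*(-12) = -8 - 12/7 = -68/7)
j = 60 (j = 58 + 2 = 60)
Y(E, U) = U + 2*E
W = -1/19777 (W = 1/(-19777) = -1/19777 ≈ -5.0564e-5)
W - Y(j, c(-1 - 1*8)) = -1/19777 - (-68/7 + 2*60) = -1/19777 - (-68/7 + 120) = -1/19777 - 1*772/7 = -1/19777 - 772/7 = -15267851/138439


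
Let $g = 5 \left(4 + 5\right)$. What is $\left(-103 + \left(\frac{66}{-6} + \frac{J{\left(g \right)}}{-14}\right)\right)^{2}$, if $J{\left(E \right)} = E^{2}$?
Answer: $\frac{13111641}{196} \approx 66896.0$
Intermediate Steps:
$g = 45$ ($g = 5 \cdot 9 = 45$)
$\left(-103 + \left(\frac{66}{-6} + \frac{J{\left(g \right)}}{-14}\right)\right)^{2} = \left(-103 + \left(\frac{66}{-6} + \frac{45^{2}}{-14}\right)\right)^{2} = \left(-103 + \left(66 \left(- \frac{1}{6}\right) + 2025 \left(- \frac{1}{14}\right)\right)\right)^{2} = \left(-103 - \frac{2179}{14}\right)^{2} = \left(- \frac{3621}{14}\right)^{2} = \frac{13111641}{196}$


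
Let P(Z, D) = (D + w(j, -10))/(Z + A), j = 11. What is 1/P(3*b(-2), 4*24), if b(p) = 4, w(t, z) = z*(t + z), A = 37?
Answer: 49/86 ≈ 0.56977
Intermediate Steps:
P(Z, D) = (-10 + D)/(37 + Z) (P(Z, D) = (D - 10*(11 - 10))/(Z + 37) = (D - 10*1)/(37 + Z) = (D - 10)/(37 + Z) = (-10 + D)/(37 + Z))
1/P(3*b(-2), 4*24) = 1/((-10 + 4*24)/(37 + 3*4)) = 1/((-10 + 96)/(37 + 12)) = 1/(86/49) = 49/86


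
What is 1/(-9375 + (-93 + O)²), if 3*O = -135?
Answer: 1/9669 ≈ 0.00010342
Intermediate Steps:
O = -45 (O = (⅓)*(-135) = -45)
1/(-9375 + (-93 + O)²) = 1/(-9375 + (-93 - 45)²) = 1/(-9375 + (-138)²) = 1/(-9375 + 19044) = 1/9669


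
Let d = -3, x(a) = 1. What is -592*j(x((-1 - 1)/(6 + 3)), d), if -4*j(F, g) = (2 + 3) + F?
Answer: 888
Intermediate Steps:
j(F, g) = -5/4 - F/4 (j(F, g) = -((2 + 3) + F)/4 = -(5 + F)/4 = -5/4 - F/4)
-592*j(x((-1 - 1)/(6 + 3)), d) = -592*(-5/4 - ¼*1) = -592*(-5/4 - ¼) = -592*(-3/2) = 888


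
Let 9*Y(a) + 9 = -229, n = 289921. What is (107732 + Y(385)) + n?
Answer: 3578639/9 ≈ 3.9763e+5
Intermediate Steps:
Y(a) = -238/9 (Y(a) = -1 + (⅑)*(-229) = -1 - 229/9 = -238/9)
(107732 + Y(385)) + n = (107732 - 238/9) + 289921 = 969350/9 + 289921 = 3578639/9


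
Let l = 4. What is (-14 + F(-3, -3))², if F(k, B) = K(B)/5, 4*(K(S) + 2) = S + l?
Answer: 82369/400 ≈ 205.92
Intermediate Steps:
K(S) = -1 + S/4 (K(S) = -2 + (S + 4)/4 = -2 + (4 + S)/4 = -2 + (1 + S/4) = -1 + S/4)
F(k, B) = -⅕ + B/20 (F(k, B) = (-1 + B/4)/5 = (-1 + B/4)*(⅕) = -⅕ + B/20)
(-14 + F(-3, -3))² = (-14 + (-⅕ + (1/20)*(-3)))² = (-14 + (-⅕ - 3/20))² = (-14 - 7/20)² = (-287/20)² = 82369/400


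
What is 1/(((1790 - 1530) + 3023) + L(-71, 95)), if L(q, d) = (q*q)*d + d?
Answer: 1/482273 ≈ 2.0735e-6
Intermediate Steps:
L(q, d) = d + d*q² (L(q, d) = q²*d + d = d*q² + d = d + d*q²)
1/(((1790 - 1530) + 3023) + L(-71, 95)) = 1/(((1790 - 1530) + 3023) + 95*(1 + (-71)²)) = 1/((260 + 3023) + 95*(1 + 5041)) = 1/(3283 + 95*5042) = 1/(3283 + 478990) = 1/482273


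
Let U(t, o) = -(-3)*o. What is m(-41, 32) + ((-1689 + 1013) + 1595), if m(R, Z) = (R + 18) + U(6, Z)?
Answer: 992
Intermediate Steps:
U(t, o) = 3*o
m(R, Z) = 18 + R + 3*Z (m(R, Z) = (R + 18) + 3*Z = (18 + R) + 3*Z = 18 + R + 3*Z)
m(-41, 32) + ((-1689 + 1013) + 1595) = (18 - 41 + 3*32) + ((-1689 + 1013) + 1595) = (18 - 41 + 96) + (-676 + 1595) = 73 + 919 = 992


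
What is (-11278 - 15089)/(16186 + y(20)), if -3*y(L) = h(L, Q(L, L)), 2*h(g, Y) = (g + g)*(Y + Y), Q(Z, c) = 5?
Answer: -79101/48358 ≈ -1.6357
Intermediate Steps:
h(g, Y) = 2*Y*g (h(g, Y) = ((g + g)*(Y + Y))/2 = ((2*g)*(2*Y))/2 = (4*Y*g)/2 = 2*Y*g)
y(L) = -10*L/3 (y(L) = -2*5*L/3 = -10*L/3)
(-11278 - 15089)/(16186 + y(20)) = (-11278 - 15089)/(16186 - 10/3*20) = -26367/(16186 - 200/3) = -26367/48358/3 = -26367*3/48358 = -79101/48358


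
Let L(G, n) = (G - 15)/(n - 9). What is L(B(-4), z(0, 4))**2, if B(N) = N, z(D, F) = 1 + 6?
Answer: 361/4 ≈ 90.250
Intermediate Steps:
z(D, F) = 7
L(G, n) = (-15 + G)/(-9 + n)
L(B(-4), z(0, 4))**2 = ((-15 - 4)/(-9 + 7))**2 = (-19/(-2))**2 = (-1/2*(-19))**2 = (19/2)**2 = 361/4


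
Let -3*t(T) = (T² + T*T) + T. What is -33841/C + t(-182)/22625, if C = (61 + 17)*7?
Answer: -777676637/12353250 ≈ -62.953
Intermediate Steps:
t(T) = -2*T²/3 - T/3 (t(T) = -((T² + T*T) + T)/3 = -((T² + T²) + T)/3 = -(2*T² + T)/3 = -(T + 2*T²)/3 = -2*T²/3 - T/3)
C = 546 (C = 78*7 = 546)
-33841/C + t(-182)/22625 = -33841/546 - ⅓*(-182)*(1 + 2*(-182))/22625 = -33841*1/546 - ⅓*(-182)*(1 - 364)*(1/22625) = -33841/546 - ⅓*(-182)*(-363)*(1/22625) = -33841/546 - 22022*1/22625 = -33841/546 - 22022/22625 = -777676637/12353250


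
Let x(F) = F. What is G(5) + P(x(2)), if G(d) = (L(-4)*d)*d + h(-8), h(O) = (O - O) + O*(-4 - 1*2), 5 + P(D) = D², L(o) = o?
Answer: -53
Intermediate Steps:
P(D) = -5 + D²
h(O) = -6*O (h(O) = 0 + O*(-4 - 2) = 0 + O*(-6) = 0 - 6*O = -6*O)
G(d) = 48 - 4*d² (G(d) = (-4*d)*d - 6*(-8) = -4*d² + 48 = 48 - 4*d²)
G(5) + P(x(2)) = (48 - 4*5²) + (-5 + 2²) = (48 - 4*25) + (-5 + 4) = (48 - 100) - 1 = -52 - 1 = -53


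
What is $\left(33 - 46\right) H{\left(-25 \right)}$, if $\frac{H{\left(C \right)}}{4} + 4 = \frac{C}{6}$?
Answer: $\frac{1274}{3} \approx 424.67$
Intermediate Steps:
$H{\left(C \right)} = -16 + \frac{2 C}{3}$ ($H{\left(C \right)} = -16 + 4 \frac{C}{6} = -16 + \frac{2 C}{3}$)
$\left(33 - 46\right) H{\left(-25 \right)} = \left(33 - 46\right) \left(-16 + \frac{2}{3} \left(-25\right)\right) = \left(33 - 46\right) \left(-16 - \frac{50}{3}\right) = \left(-13\right) \left(- \frac{98}{3}\right) = \frac{1274}{3}$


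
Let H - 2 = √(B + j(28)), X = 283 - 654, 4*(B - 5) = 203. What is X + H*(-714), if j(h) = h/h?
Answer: -1799 - 357*√227 ≈ -7177.8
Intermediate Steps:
B = 223/4 (B = 5 + (¼)*203 = 5 + 203/4 = 223/4 ≈ 55.750)
X = -371
j(h) = 1
H = 2 + √227/2 (H = 2 + √(223/4 + 1) = 2 + √(227/4) = 2 + √227/2 ≈ 9.5333)
X + H*(-714) = -371 + (2 + √227/2)*(-714) = -371 + (-1428 - 357*√227) = -1799 - 357*√227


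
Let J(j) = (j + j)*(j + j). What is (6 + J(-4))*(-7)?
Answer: -490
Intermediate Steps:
J(j) = 4*j² (J(j) = (2*j)*(2*j) = 4*j²)
(6 + J(-4))*(-7) = (6 + 4*(-4)²)*(-7) = (6 + 4*16)*(-7) = (6 + 64)*(-7) = 70*(-7) = -490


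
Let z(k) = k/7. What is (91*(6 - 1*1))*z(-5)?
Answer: -325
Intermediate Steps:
z(k) = k/7 (z(k) = k*(1/7) = k/7)
(91*(6 - 1*1))*z(-5) = (91*(6 - 1*1))*((1/7)*(-5)) = (91*(6 - 1))*(-5/7) = (91*5)*(-5/7) = 455*(-5/7) = -325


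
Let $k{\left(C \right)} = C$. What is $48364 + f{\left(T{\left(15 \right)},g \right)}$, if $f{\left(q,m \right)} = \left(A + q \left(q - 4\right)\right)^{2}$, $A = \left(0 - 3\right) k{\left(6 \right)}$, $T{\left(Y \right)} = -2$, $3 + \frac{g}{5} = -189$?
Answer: $48400$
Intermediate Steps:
$g = -960$ ($g = -15 + 5 \left(-189\right) = -15 - 945 = -960$)
$A = -18$ ($A = \left(0 - 3\right) 6 = \left(-3\right) 6 = -18$)
$f{\left(q,m \right)} = \left(-18 + q \left(-4 + q\right)\right)^{2}$ ($f{\left(q,m \right)} = \left(-18 + q \left(q - 4\right)\right)^{2} = \left(-18 + q \left(-4 + q\right)\right)^{2}$)
$48364 + f{\left(T{\left(15 \right)},g \right)} = 48364 + \left(18 - \left(-2\right)^{2} + 4 \left(-2\right)\right)^{2} = 48364 + \left(18 - 4 - 8\right)^{2} = 48364 + 6^{2} = 48364 + 36 = 48400$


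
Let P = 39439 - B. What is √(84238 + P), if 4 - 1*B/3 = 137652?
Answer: √536621 ≈ 732.54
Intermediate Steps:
B = -412944 (B = 12 - 3*137652 = 12 - 412956 = -412944)
P = 452383 (P = 39439 - 1*(-412944) = 39439 + 412944 = 452383)
√(84238 + P) = √(84238 + 452383) = √536621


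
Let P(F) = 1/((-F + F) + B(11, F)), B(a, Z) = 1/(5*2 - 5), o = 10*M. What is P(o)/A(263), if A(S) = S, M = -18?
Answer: 5/263 ≈ 0.019011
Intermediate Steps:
o = -180 (o = 10*(-18) = -180)
B(a, Z) = ⅕ (B(a, Z) = 1/(10 - 5) = 1/5 = ⅕)
P(F) = 5 (P(F) = 1/((-F + F) + ⅕) = 1/(0 + ⅕) = 1/(⅕) = 5)
P(o)/A(263) = 5/263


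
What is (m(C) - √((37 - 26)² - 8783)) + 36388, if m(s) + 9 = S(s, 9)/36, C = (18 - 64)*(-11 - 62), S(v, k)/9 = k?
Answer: 145525/4 - I*√8662 ≈ 36381.0 - 93.07*I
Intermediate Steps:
S(v, k) = 9*k
C = 3358 (C = -46*(-73) = 3358)
m(s) = -27/4 (m(s) = -9 + (9*9)/36 = -9 + 81*(1/36) = -9 + 9/4 = -27/4)
(m(C) - √((37 - 26)² - 8783)) + 36388 = (-27/4 - √((37 - 26)² - 8783)) + 36388 = (-27/4 - √(11² - 8783)) + 36388 = (-27/4 - √(121 - 8783)) + 36388 = (-27/4 - √(-8662)) + 36388 = (-27/4 - I*√8662) + 36388 = 145525/4 - I*√8662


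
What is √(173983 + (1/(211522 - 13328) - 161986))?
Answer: √471252497245286/198194 ≈ 109.53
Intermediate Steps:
√(173983 + (1/(211522 - 13328) - 161986)) = √(173983 + (1/198194 - 161986)) = √(173983 - 32104653283/198194) = √(2377733419/198194) = √471252497245286/198194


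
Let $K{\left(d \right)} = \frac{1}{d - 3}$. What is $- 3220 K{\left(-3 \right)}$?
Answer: $\frac{1610}{3} \approx 536.67$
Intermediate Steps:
$K{\left(d \right)} = \frac{1}{-3 + d}$
$- 3220 K{\left(-3 \right)} = - \frac{3220}{-3 - 3} = - \frac{3220}{-6} = \left(-3220\right) \left(- \frac{1}{6}\right) = \frac{1610}{3}$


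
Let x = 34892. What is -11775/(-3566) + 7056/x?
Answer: 109003749/31106218 ≈ 3.5042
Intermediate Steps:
-11775/(-3566) + 7056/x = -11775/(-3566) + 7056/34892 = -11775*(-1/3566) + 7056*(1/34892) = 11775/3566 + 1764/8723 = 109003749/31106218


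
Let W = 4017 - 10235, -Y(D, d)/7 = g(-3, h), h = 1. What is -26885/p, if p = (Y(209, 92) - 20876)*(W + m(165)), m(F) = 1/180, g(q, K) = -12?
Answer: -1209825/5817804322 ≈ -0.00020795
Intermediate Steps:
Y(D, d) = 84 (Y(D, d) = -7*(-12) = 84)
m(F) = 1/180
W = -6218
p = 5817804322/45 (p = (84 - 20876)*(-6218 + 1/180) = -20792*(-1119239/180) = 5817804322/45 ≈ 1.2928e+8)
-26885/p = -26885/5817804322/45 = -26885*45/5817804322 = -1209825/5817804322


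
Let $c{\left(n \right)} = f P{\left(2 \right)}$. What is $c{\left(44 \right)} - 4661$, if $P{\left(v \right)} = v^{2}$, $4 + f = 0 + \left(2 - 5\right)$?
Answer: $-4689$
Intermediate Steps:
$f = -7$ ($f = -4 + \left(0 + \left(2 - 5\right)\right) = -4 + \left(0 - 3\right) = -4 - 3 = -7$)
$c{\left(n \right)} = -28$ ($c{\left(n \right)} = - 7 \cdot 2^{2} = \left(-7\right) 4 = -28$)
$c{\left(44 \right)} - 4661 = -28 - 4661 = -4689$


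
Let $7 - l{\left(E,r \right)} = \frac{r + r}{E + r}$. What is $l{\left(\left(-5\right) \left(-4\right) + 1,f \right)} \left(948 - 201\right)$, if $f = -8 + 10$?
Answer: $\frac{117279}{23} \approx 5099.1$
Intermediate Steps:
$f = 2$
$l{\left(E,r \right)} = 7 - \frac{2 r}{E + r}$ ($l{\left(E,r \right)} = 7 - \frac{r + r}{E + r} = 7 - \frac{2 r}{E + r}$)
$l{\left(\left(-5\right) \left(-4\right) + 1,f \right)} \left(948 - 201\right) = \frac{5 \cdot 2 + 7 \left(\left(-5\right) \left(-4\right) + 1\right)}{\left(\left(-5\right) \left(-4\right) + 1\right) + 2} \left(948 - 201\right) = \frac{10 + 7 \left(20 + 1\right)}{\left(20 + 1\right) + 2} \cdot 747 = \frac{10 + 7 \cdot 21}{21 + 2} \cdot 747 = \frac{10 + 147}{23} \cdot 747 = \frac{1}{23} \cdot 157 \cdot 747 = \frac{157}{23} \cdot 747 = \frac{117279}{23}$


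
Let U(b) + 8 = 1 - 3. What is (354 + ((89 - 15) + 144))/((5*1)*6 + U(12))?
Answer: 143/5 ≈ 28.600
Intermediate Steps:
U(b) = -10 (U(b) = -8 + (1 - 3) = -8 - 2 = -10)
(354 + ((89 - 15) + 144))/((5*1)*6 + U(12)) = (354 + ((89 - 15) + 144))/((5*1)*6 - 10) = (354 + (74 + 144))/(5*6 - 10) = (354 + 218)/(30 - 10) = 572/20 = 572*(1/20) = 143/5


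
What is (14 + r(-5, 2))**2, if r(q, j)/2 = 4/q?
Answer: 3844/25 ≈ 153.76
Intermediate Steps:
r(q, j) = 8/q (r(q, j) = 2*(4/q) = 8/q)
(14 + r(-5, 2))**2 = (14 + 8/(-5))**2 = (14 + 8*(-1/5))**2 = (14 - 8/5)**2 = (62/5)**2 = 3844/25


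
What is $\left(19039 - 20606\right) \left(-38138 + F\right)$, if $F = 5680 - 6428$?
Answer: $60934362$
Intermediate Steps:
$F = -748$ ($F = 5680 - 6428 = -748$)
$\left(19039 - 20606\right) \left(-38138 + F\right) = \left(19039 - 20606\right) \left(-38138 - 748\right) = \left(-1567\right) \left(-38886\right) = 60934362$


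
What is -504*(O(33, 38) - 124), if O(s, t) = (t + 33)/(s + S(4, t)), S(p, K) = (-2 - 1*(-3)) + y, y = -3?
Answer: 1901592/31 ≈ 61342.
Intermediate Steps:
S(p, K) = -2 (S(p, K) = (-2 - 1*(-3)) - 3 = (-2 + 3) - 3 = 1 - 3 = -2)
O(s, t) = (33 + t)/(-2 + s) (O(s, t) = (t + 33)/(s - 2) = (33 + t)/(-2 + s))
-504*(O(33, 38) - 124) = -504*((33 + 38)/(-2 + 33) - 124) = -504*(71/31 - 124) = -504*(-3773/31) = 1901592/31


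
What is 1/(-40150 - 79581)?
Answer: -1/119731 ≈ -8.3521e-6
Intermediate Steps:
1/(-40150 - 79581) = 1/(-119731) = -1/119731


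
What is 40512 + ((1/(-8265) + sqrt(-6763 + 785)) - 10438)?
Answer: 248561609/8265 + 7*I*sqrt(122) ≈ 30074.0 + 77.318*I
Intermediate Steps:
40512 + ((1/(-8265) + sqrt(-6763 + 785)) - 10438) = 40512 + ((-1/8265 + sqrt(-5978)) - 10438) = 40512 + ((-1/8265 + 7*I*sqrt(122)) - 10438) = 40512 + (-86270071/8265 + 7*I*sqrt(122)) = 248561609/8265 + 7*I*sqrt(122)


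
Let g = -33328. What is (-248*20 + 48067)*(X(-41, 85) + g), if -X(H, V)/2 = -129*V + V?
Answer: -498661776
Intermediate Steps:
X(H, V) = 256*V (X(H, V) = -2*(-129*V + V) = -(-256)*V = 256*V)
(-248*20 + 48067)*(X(-41, 85) + g) = (-248*20 + 48067)*(256*85 - 33328) = (-4960 + 48067)*(21760 - 33328) = 43107*(-11568) = -498661776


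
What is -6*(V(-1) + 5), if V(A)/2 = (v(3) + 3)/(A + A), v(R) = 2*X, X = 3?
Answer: 24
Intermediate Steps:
v(R) = 6 (v(R) = 2*3 = 6)
V(A) = 9/A (V(A) = 2*((6 + 3)/(A + A)) = 2*(9/((2*A))) = 2*(9*(1/(2*A))) = 2*(9/(2*A)) = 9/A)
-6*(V(-1) + 5) = -6*(9/(-1) + 5) = -6*(9*(-1) + 5) = -6*(-9 + 5) = -6*(-4) = 24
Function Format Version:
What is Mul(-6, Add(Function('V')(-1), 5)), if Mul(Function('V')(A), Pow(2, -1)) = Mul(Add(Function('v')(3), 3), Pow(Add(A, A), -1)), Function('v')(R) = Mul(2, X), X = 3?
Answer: 24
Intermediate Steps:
Function('v')(R) = 6 (Function('v')(R) = Mul(2, 3) = 6)
Function('V')(A) = Mul(9, Pow(A, -1)) (Function('V')(A) = Mul(2, Mul(Add(6, 3), Pow(Add(A, A), -1))) = Mul(2, Mul(9, Pow(Mul(2, A), -1))) = Mul(2, Mul(9, Mul(Rational(1, 2), Pow(A, -1)))) = Mul(2, Mul(Rational(9, 2), Pow(A, -1))) = Mul(9, Pow(A, -1)))
Mul(-6, Add(Function('V')(-1), 5)) = Mul(-6, Add(Mul(9, Pow(-1, -1)), 5)) = Mul(-6, Add(Mul(9, -1), 5)) = Mul(-6, Add(-9, 5)) = Mul(-6, -4) = 24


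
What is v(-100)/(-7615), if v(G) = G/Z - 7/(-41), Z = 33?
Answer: 3869/10303095 ≈ 0.00037552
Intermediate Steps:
v(G) = 7/41 + G/33 (v(G) = G/33 - 7/(-41) = G*(1/33) - 7*(-1/41) = G/33 + 7/41 = 7/41 + G/33)
v(-100)/(-7615) = (7/41 + (1/33)*(-100))/(-7615) = (7/41 - 100/33)*(-1/7615) = -3869/1353*(-1/7615) = 3869/10303095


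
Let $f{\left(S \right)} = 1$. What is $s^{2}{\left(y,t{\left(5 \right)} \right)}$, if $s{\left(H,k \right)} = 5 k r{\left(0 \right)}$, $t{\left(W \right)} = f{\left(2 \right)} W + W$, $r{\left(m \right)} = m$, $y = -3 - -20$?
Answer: $0$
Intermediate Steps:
$y = 17$ ($y = -3 + 20 = 17$)
$t{\left(W \right)} = 2 W$ ($t{\left(W \right)} = 1 W + W = W + W = 2 W$)
$s{\left(H,k \right)} = 0$ ($s{\left(H,k \right)} = 5 k 0 = 0$)
$s^{2}{\left(y,t{\left(5 \right)} \right)} = 0^{2} = 0$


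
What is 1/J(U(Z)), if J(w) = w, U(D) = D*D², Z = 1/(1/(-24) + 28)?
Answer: 302111711/13824 ≈ 21854.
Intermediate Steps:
Z = 24/671 (Z = 1/(-1/24 + 28) = 1/(671/24) = 24/671 ≈ 0.035767)
U(D) = D³
1/J(U(Z)) = 1/((24/671)³) = 1/(13824/302111711) = 302111711/13824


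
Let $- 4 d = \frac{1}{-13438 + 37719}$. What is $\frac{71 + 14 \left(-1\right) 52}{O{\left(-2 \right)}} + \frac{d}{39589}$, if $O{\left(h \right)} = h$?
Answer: $\frac{1263096308825}{3845042036} \approx 328.5$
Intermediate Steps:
$d = - \frac{1}{97124}$ ($d = - \frac{1}{4 \left(-13438 + 37719\right)} = - \frac{1}{4 \cdot 24281} = \left(- \frac{1}{4}\right) \frac{1}{24281} = - \frac{1}{97124} \approx -1.0296 \cdot 10^{-5}$)
$\frac{71 + 14 \left(-1\right) 52}{O{\left(-2 \right)}} + \frac{d}{39589} = \frac{71 + 14 \left(-1\right) 52}{-2} - \frac{1}{97124 \cdot 39589} = \left(71 - 728\right) \left(- \frac{1}{2}\right) - \frac{1}{3845042036} = \left(-657\right) \left(- \frac{1}{2}\right) - \frac{1}{3845042036} = \frac{657}{2} - \frac{1}{3845042036} = \frac{1263096308825}{3845042036}$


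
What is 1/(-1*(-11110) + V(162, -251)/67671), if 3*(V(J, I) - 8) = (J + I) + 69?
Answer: 203013/2255474434 ≈ 9.0009e-5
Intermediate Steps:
V(J, I) = 31 + I/3 + J/3 (V(J, I) = 8 + ((J + I) + 69)/3 = 8 + ((I + J) + 69)/3 = 8 + (69 + I + J)/3 = 8 + (23 + I/3 + J/3) = 31 + I/3 + J/3)
1/(-1*(-11110) + V(162, -251)/67671) = 1/(-1*(-11110) + (31 + (1/3)*(-251) + (1/3)*162)/67671) = 1/(11110 + (31 - 251/3 + 54)*(1/67671)) = 1/(11110 + (4/3)*(1/67671)) = 1/(11110 + 4/203013) = 1/(2255474434/203013) = 203013/2255474434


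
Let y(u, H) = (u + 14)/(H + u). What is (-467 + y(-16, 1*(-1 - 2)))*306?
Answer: -2714526/19 ≈ -1.4287e+5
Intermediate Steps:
y(u, H) = (14 + u)/(H + u)
(-467 + y(-16, 1*(-1 - 2)))*306 = (-467 + (14 - 16)/(1*(-1 - 2) - 16))*306 = (-467 - 2/(1*(-3) - 16))*306 = (-467 - 2/(-3 - 16))*306 = (-467 - 2/(-19))*306 = (-467 - 1/19*(-2))*306 = (-467 + 2/19)*306 = -8871/19*306 = -2714526/19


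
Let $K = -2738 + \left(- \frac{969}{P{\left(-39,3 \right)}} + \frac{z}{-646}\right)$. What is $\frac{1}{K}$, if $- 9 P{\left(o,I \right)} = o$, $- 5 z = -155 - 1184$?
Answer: $- \frac{41990}{124375637} \approx -0.00033761$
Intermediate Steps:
$z = \frac{1339}{5}$ ($z = - \frac{-155 - 1184}{5} = \left(- \frac{1}{5}\right) \left(-1339\right) = \frac{1339}{5} \approx 267.8$)
$P{\left(o,I \right)} = - \frac{o}{9}$
$K = - \frac{124375637}{41990}$ ($K = -2738 + \left(- \frac{969}{\left(- \frac{1}{9}\right) \left(-39\right)} + \frac{1339}{5 \left(-646\right)}\right) = -2738 + \left(- \frac{969}{\frac{13}{3}} + \frac{1339}{5} \left(- \frac{1}{646}\right)\right) = -2738 - \frac{9407017}{41990} = - \frac{124375637}{41990} \approx -2962.0$)
$\frac{1}{K} = \frac{1}{- \frac{124375637}{41990}} = - \frac{41990}{124375637}$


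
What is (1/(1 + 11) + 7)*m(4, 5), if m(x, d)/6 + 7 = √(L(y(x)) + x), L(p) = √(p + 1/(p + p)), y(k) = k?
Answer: -595/2 + 85*√(16 + √66)/4 ≈ -193.13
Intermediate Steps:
L(p) = √(p + 1/(2*p))
m(x, d) = -42 + 6*√(x + √(2/x + 4*x)/2) (m(x, d) = -42 + 6*√(√(2/x + 4*x)/2 + x) = -42 + 6*√(x + √(2/x + 4*x)/2))
(1/(1 + 11) + 7)*m(4, 5) = (1/(1 + 11) + 7)*(-42 + 3*√(4*4 + 2*√2*√(1/4 + 2*4))) = (1/12 + 7)*(-42 + 3*√(16 + 2*√2*√(¼ + 8))) = (1/12 + 7)*(-42 + 3*√(16 + 2*√2*√(33/4))) = 85*(-42 + 3*√(16 + 2*√2*(√33/2)))/12 = 85*(-42 + 3*√(16 + √66))/12 = -595/2 + 85*√(16 + √66)/4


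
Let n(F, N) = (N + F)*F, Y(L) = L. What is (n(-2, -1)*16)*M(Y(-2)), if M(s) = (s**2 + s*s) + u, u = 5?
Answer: 1248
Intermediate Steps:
n(F, N) = F*(F + N) (n(F, N) = (F + N)*F = F*(F + N))
M(s) = 5 + 2*s**2 (M(s) = (s**2 + s*s) + 5 = (s**2 + s**2) + 5 = 2*s**2 + 5 = 5 + 2*s**2)
(n(-2, -1)*16)*M(Y(-2)) = (-2*(-2 - 1)*16)*(5 + 2*(-2)**2) = (-2*(-3)*16)*(5 + 2*4) = (6*16)*(5 + 8) = 96*13 = 1248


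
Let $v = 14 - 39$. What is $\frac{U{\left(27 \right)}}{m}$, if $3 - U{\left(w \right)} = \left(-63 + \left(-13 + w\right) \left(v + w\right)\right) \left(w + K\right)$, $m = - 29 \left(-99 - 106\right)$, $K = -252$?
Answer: $- \frac{192}{145} \approx -1.3241$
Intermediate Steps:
$v = -25$
$m = 5945$ ($m = \left(-29\right) \left(-205\right) = 5945$)
$U{\left(w \right)} = 3 - \left(-252 + w\right) \left(-63 + \left(-25 + w\right) \left(-13 + w\right)\right)$ ($U{\left(w \right)} = 3 - \left(-63 + \left(-13 + w\right) \left(-25 + w\right)\right) \left(w - 252\right) = 3 - \left(-63 + \left(-25 + w\right) \left(-13 + w\right)\right) \left(-252 + w\right) = 3 - \left(-252 + w\right) \left(-63 + \left(-25 + w\right) \left(-13 + w\right)\right)$)
$\frac{U{\left(27 \right)}}{m} = \frac{66027 - 27^{3} - 265626 + 290 \cdot 27^{2}}{5945} = \left(66027 - 19683 - 265626 + 290 \cdot 729\right) \frac{1}{5945} = \left(66027 - 19683 - 265626 + 211410\right) \frac{1}{5945} = \left(-7872\right) \frac{1}{5945} = - \frac{192}{145}$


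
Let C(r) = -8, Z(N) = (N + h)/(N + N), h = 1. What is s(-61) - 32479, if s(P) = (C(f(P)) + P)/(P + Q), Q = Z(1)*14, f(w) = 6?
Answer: -1526444/47 ≈ -32478.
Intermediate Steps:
Z(N) = (1 + N)/(2*N) (Z(N) = (N + 1)/(N + N) = (1 + N)/((2*N)) = (1 + N)*(1/(2*N)) = (1 + N)/(2*N))
Q = 14 (Q = ((1/2)*(1 + 1)/1)*14 = ((1/2)*1*2)*14 = 1*14 = 14)
s(P) = (-8 + P)/(14 + P) (s(P) = (-8 + P)/(P + 14) = (-8 + P)/(14 + P))
s(-61) - 32479 = (-8 - 61)/(14 - 61) - 32479 = -69/(-47) - 32479 = -1/47*(-69) - 32479 = 69/47 - 32479 = -1526444/47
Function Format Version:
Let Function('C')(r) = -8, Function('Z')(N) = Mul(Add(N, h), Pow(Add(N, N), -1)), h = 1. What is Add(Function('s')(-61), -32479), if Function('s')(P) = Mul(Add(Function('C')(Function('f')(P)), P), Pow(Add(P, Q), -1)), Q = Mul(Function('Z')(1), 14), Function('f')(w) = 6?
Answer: Rational(-1526444, 47) ≈ -32478.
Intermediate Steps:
Function('Z')(N) = Mul(Rational(1, 2), Pow(N, -1), Add(1, N)) (Function('Z')(N) = Mul(Add(N, 1), Pow(Add(N, N), -1)) = Mul(Add(1, N), Pow(Mul(2, N), -1)) = Mul(Add(1, N), Mul(Rational(1, 2), Pow(N, -1))) = Mul(Rational(1, 2), Pow(N, -1), Add(1, N)))
Q = 14 (Q = Mul(Mul(Rational(1, 2), Pow(1, -1), Add(1, 1)), 14) = Mul(Mul(Rational(1, 2), 1, 2), 14) = Mul(1, 14) = 14)
Function('s')(P) = Mul(Pow(Add(14, P), -1), Add(-8, P)) (Function('s')(P) = Mul(Add(-8, P), Pow(Add(P, 14), -1)) = Mul(Add(-8, P), Pow(Add(14, P), -1)) = Mul(Pow(Add(14, P), -1), Add(-8, P)))
Add(Function('s')(-61), -32479) = Add(Mul(Pow(Add(14, -61), -1), Add(-8, -61)), -32479) = Add(Mul(Pow(-47, -1), -69), -32479) = Add(Mul(Rational(-1, 47), -69), -32479) = Add(Rational(69, 47), -32479) = Rational(-1526444, 47)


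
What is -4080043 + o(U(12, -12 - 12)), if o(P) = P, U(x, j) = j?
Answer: -4080067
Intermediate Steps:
-4080043 + o(U(12, -12 - 12)) = -4080043 + (-12 - 12) = -4080043 - 24 = -4080067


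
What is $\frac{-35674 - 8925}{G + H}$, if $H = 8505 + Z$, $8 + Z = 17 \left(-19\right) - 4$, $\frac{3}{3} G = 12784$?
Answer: $- \frac{44599}{20954} \approx -2.1284$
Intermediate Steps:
$G = 12784$
$Z = -335$ ($Z = -8 + \left(17 \left(-19\right) - 4\right) = -8 - 327 = -335$)
$H = 8170$ ($H = 8505 - 335 = 8170$)
$\frac{-35674 - 8925}{G + H} = \frac{-35674 - 8925}{12784 + 8170} = - \frac{44599}{20954}$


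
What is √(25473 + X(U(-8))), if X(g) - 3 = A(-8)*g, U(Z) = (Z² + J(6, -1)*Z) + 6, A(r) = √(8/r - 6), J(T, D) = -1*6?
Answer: √(25476 + 118*I*√7) ≈ 159.61 + 0.978*I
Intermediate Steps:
J(T, D) = -6
A(r) = √(-6 + 8/r)
U(Z) = 6 + Z² - 6*Z (U(Z) = (Z² - 6*Z) + 6 = 6 + Z² - 6*Z)
X(g) = 3 + I*g*√7 (X(g) = 3 + √(-6 + 8/(-8))*g = 3 + √(-6 + 8*(-⅛))*g = 3 + √(-6 - 1)*g = 3 + √(-7)*g = 3 + (I*√7)*g = 3 + I*g*√7)
√(25473 + X(U(-8))) = √(25473 + (3 + I*(6 + (-8)² - 6*(-8))*√7)) = √(25473 + (3 + I*(6 + 64 + 48)*√7)) = √(25473 + (3 + I*118*√7)) = √(25473 + (3 + 118*I*√7)) = √(25476 + 118*I*√7)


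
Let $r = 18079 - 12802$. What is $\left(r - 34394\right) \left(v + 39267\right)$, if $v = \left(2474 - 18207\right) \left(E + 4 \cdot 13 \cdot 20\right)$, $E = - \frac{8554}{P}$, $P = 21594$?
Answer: $\frac{5129620890244400}{10797} \approx 4.751 \cdot 10^{11}$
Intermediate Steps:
$E = - \frac{4277}{10797}$ ($E = - \frac{8554}{21594} = \left(-8554\right) \frac{1}{21594} = - \frac{4277}{10797} \approx -0.39613$)
$r = 5277$
$v = - \frac{176596678999}{10797}$ ($v = \left(2474 - 18207\right) \left(- \frac{4277}{10797} + 4 \cdot 13 \cdot 20\right) = - 15733 \left(- \frac{4277}{10797} + 52 \cdot 20\right) = - 15733 \left(- \frac{4277}{10797} + 1040\right) = \left(-15733\right) \frac{11224603}{10797} = - \frac{176596678999}{10797} \approx -1.6356 \cdot 10^{7}$)
$\left(r - 34394\right) \left(v + 39267\right) = \left(5277 - 34394\right) \left(- \frac{176596678999}{10797} + 39267\right) = \left(-29117\right) \left(- \frac{176172713200}{10797}\right) = \frac{5129620890244400}{10797}$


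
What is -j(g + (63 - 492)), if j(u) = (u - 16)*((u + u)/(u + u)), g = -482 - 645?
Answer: 1572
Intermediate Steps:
g = -1127
j(u) = -16 + u (j(u) = (-16 + u)*((2*u)/((2*u))) = (-16 + u)*((2*u)*(1/(2*u))) = (-16 + u)*1 = -16 + u)
-j(g + (63 - 492)) = -(-16 + (-1127 + (63 - 492))) = -(-16 + (-1127 - 429)) = -(-16 - 1556) = -1*(-1572) = 1572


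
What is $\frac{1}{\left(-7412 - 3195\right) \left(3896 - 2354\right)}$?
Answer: $- \frac{1}{16355994} \approx -6.114 \cdot 10^{-8}$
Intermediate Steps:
$\frac{1}{\left(-7412 - 3195\right) \left(3896 - 2354\right)} = \frac{1}{\left(-10607\right) 1542} = \left(- \frac{1}{10607}\right) \frac{1}{1542} = - \frac{1}{16355994}$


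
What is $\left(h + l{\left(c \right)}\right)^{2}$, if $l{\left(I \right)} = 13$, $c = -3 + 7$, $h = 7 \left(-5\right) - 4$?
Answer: $676$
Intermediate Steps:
$h = -39$ ($h = -35 - 4 = -39$)
$c = 4$
$\left(h + l{\left(c \right)}\right)^{2} = \left(-39 + 13\right)^{2} = \left(-26\right)^{2} = 676$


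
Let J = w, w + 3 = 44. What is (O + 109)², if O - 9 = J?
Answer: 25281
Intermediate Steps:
w = 41 (w = -3 + 44 = 41)
J = 41
O = 50 (O = 9 + 41 = 50)
(O + 109)² = (50 + 109)² = 159² = 25281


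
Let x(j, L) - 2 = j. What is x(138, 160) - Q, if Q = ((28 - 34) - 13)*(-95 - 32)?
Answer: -2273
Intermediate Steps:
Q = 2413 (Q = (-6 - 13)*(-127) = -19*(-127) = 2413)
x(j, L) = 2 + j
x(138, 160) - Q = (2 + 138) - 1*2413 = 140 - 2413 = -2273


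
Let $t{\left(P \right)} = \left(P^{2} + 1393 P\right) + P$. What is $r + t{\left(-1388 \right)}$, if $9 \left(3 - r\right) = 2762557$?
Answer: $- \frac{2837482}{9} \approx -3.1528 \cdot 10^{5}$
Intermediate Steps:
$r = - \frac{2762530}{9}$ ($r = 3 - \frac{2762557}{9} = - \frac{2762530}{9} \approx -3.0695 \cdot 10^{5}$)
$t{\left(P \right)} = P^{2} + 1394 P$
$r + t{\left(-1388 \right)} = - \frac{2762530}{9} - 1388 \left(1394 - 1388\right) = - \frac{2762530}{9} - 8328 = - \frac{2837482}{9}$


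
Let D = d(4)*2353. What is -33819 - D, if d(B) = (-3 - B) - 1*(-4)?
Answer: -26760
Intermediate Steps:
d(B) = 1 - B (d(B) = (-3 - B) + 4 = 1 - B)
D = -7059 (D = (1 - 1*4)*2353 = (1 - 4)*2353 = -3*2353 = -7059)
-33819 - D = -33819 - 1*(-7059) = -33819 + 7059 = -26760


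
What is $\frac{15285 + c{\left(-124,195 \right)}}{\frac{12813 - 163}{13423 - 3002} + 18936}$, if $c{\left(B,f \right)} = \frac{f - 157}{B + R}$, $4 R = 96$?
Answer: $\frac{612619327}{759018100} \approx 0.80712$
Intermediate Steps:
$R = 24$ ($R = \frac{1}{4} \cdot 96 = 24$)
$c{\left(B,f \right)} = \frac{-157 + f}{24 + B}$ ($c{\left(B,f \right)} = \frac{f - 157}{B + 24} = \frac{-157 + f}{24 + B}$)
$\frac{15285 + c{\left(-124,195 \right)}}{\frac{12813 - 163}{13423 - 3002} + 18936} = \frac{15285 + \frac{-157 + 195}{24 - 124}}{\frac{12813 - 163}{13423 - 3002} + 18936} = \frac{15285 + \frac{1}{-100} \cdot 38}{\frac{12650}{10421} + 18936} = \frac{15285 - \frac{19}{50}}{12650 \cdot \frac{1}{10421} + 18936} = \frac{15285 - \frac{19}{50}}{\frac{12650}{10421} + 18936} = \frac{764231}{50 \cdot \frac{197344706}{10421}} = \frac{764231}{50} \cdot \frac{10421}{197344706} = \frac{612619327}{759018100}$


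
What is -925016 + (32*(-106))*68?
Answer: -1155672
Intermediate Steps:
-925016 + (32*(-106))*68 = -925016 - 3392*68 = -925016 - 230656 = -1155672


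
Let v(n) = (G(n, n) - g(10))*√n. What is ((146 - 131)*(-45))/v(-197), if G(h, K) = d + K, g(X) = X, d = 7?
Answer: -27*I*√197/1576 ≈ -0.24046*I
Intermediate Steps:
G(h, K) = 7 + K
v(n) = √n*(-3 + n) (v(n) = ((7 + n) - 1*10)*√n = ((7 + n) - 10)*√n = (-3 + n)*√n = √n*(-3 + n))
((146 - 131)*(-45))/v(-197) = ((146 - 131)*(-45))/((√(-197)*(-3 - 197))) = (15*(-45))/(((I*√197)*(-200))) = -675*I*√197/39400 = -27*I*√197/1576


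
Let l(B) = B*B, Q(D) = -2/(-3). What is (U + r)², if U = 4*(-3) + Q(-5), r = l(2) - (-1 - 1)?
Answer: 256/9 ≈ 28.444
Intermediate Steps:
Q(D) = ⅔ (Q(D) = -2*(-⅓) = ⅔)
l(B) = B²
r = 6 (r = 2² - (-1 - 1) = 4 - 1*(-2) = 4 + 2 = 6)
U = -34/3 (U = 4*(-3) + ⅔ = -12 + ⅔ = -34/3 ≈ -11.333)
(U + r)² = (-34/3 + 6)² = (-16/3)² = 256/9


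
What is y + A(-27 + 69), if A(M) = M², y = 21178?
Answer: 22942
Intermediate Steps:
y + A(-27 + 69) = 21178 + (-27 + 69)² = 21178 + 42² = 21178 + 1764 = 22942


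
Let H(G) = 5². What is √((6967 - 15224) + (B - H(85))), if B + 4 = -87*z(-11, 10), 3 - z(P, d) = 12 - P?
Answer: I*√6546 ≈ 80.907*I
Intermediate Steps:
H(G) = 25
z(P, d) = -9 + P (z(P, d) = 3 - (12 - P) = 3 + (-12 + P) = -9 + P)
B = 1736 (B = -4 - 87*(-9 - 11) = -4 - 87*(-20) = -4 + 1740 = 1736)
√((6967 - 15224) + (B - H(85))) = √((6967 - 15224) + (1736 - 1*25)) = √(-8257 + (1736 - 25)) = √(-8257 + 1711) = √(-6546) = I*√6546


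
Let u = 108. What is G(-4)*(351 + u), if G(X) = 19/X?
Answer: -8721/4 ≈ -2180.3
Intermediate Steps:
G(-4)*(351 + u) = (19/(-4))*(351 + 108) = (19*(-¼))*459 = -19/4*459 = -8721/4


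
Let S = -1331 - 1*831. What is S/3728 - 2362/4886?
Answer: -4842267/4553752 ≈ -1.0634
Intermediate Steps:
S = -2162 (S = -1331 - 831 = -2162)
S/3728 - 2362/4886 = -2162/3728 - 2362/4886 = -2162*1/3728 - 2362*1/4886 = -1081/1864 - 1181/2443 = -4842267/4553752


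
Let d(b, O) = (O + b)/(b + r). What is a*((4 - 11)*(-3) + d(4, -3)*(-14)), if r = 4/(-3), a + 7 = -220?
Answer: -14301/4 ≈ -3575.3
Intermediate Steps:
a = -227 (a = -7 - 220 = -227)
r = -4/3 (r = 4*(-⅓) = -4/3 ≈ -1.3333)
d(b, O) = (O + b)/(-4/3 + b) (d(b, O) = (O + b)/(b - 4/3) = (O + b)/(-4/3 + b))
a*((4 - 11)*(-3) + d(4, -3)*(-14)) = -227*((4 - 11)*(-3) + (3*(-3 + 4)/(-4 + 3*4))*(-14)) = -227*(-7*(-3) + (3*1/(-4 + 12))*(-14)) = -227*(21 + (3*1/8)*(-14)) = -227*(21 + (3*(⅛)*1)*(-14)) = -227*(21 + (3/8)*(-14)) = -227*(21 - 21/4) = -227*63/4 = -14301/4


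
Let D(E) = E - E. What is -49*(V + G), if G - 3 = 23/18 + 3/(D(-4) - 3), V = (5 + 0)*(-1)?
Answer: 1519/18 ≈ 84.389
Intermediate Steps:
V = -5 (V = 5*(-1) = -5)
D(E) = 0
G = 59/18 (G = 3 + (23/18 + 3/(0 - 3)) = 3 + (23*(1/18) + 3/(-3)) = 3 + (23/18 + 3*(-1/3)) = 3 + (23/18 - 1) = 3 + 5/18 = 59/18 ≈ 3.2778)
-49*(V + G) = -49*(-5 + 59/18) = -49*(-31/18) = 1519/18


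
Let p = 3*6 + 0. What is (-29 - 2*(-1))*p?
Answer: -486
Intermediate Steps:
p = 18 (p = 18 + 0 = 18)
(-29 - 2*(-1))*p = (-29 - 2*(-1))*18 = (-29 + 2)*18 = -27*18 = -486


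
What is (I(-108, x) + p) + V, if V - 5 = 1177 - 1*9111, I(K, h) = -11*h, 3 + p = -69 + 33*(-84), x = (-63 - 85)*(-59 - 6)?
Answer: -116593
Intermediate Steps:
x = 9620 (x = -148*(-65) = 9620)
p = -2844 (p = -3 + (-69 + 33*(-84)) = -3 + (-69 - 2772) = -3 - 2841 = -2844)
V = -7929 (V = 5 + (1177 - 1*9111) = 5 + (1177 - 9111) = 5 - 7934 = -7929)
(I(-108, x) + p) + V = (-11*9620 - 2844) - 7929 = (-105820 - 2844) - 7929 = -108664 - 7929 = -116593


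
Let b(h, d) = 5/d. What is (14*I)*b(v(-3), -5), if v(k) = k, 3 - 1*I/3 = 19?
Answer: 672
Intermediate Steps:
I = -48 (I = 9 - 3*19 = 9 - 57 = -48)
(14*I)*b(v(-3), -5) = (14*(-48))*(5/(-5)) = -3360*(-1)/5 = -672*(-1) = 672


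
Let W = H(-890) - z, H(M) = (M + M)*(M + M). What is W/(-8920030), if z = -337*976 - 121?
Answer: -3497433/8920030 ≈ -0.39209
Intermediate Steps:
z = -329033 (z = -328912 - 121 = -329033)
H(M) = 4*M**2 (H(M) = (2*M)*(2*M) = 4*M**2)
W = 3497433 (W = 4*(-890)**2 - 1*(-329033) = 4*792100 + 329033 = 3168400 + 329033 = 3497433)
W/(-8920030) = 3497433/(-8920030) = 3497433*(-1/8920030) = -3497433/8920030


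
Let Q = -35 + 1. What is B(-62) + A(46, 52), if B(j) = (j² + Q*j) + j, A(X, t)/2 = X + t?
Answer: 6086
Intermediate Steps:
Q = -34
A(X, t) = 2*X + 2*t (A(X, t) = 2*(X + t) = 2*X + 2*t)
B(j) = j² - 33*j (B(j) = (j² - 34*j) + j = j² - 33*j)
B(-62) + A(46, 52) = -62*(-33 - 62) + (2*46 + 2*52) = -62*(-95) + (92 + 104) = 5890 + 196 = 6086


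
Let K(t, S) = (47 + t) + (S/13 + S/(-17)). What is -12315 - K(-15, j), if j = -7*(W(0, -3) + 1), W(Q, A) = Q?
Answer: -2728659/221 ≈ -12347.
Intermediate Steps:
j = -7 (j = -7*(0 + 1) = -7*1 = -7)
K(t, S) = 47 + t + 4*S/221 (K(t, S) = (47 + t) + (S*(1/13) + S*(-1/17)) = (47 + t) + (S/13 - S/17) = (47 + t) + 4*S/221 = 47 + t + 4*S/221)
-12315 - K(-15, j) = -12315 - (47 - 15 + (4/221)*(-7)) = -12315 - (47 - 15 - 28/221) = -12315 - 1*7044/221 = -12315 - 7044/221 = -2728659/221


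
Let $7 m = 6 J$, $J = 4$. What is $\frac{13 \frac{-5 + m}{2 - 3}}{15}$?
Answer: $\frac{143}{105} \approx 1.3619$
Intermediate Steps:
$m = \frac{24}{7}$ ($m = \frac{6 \cdot 4}{7} = \frac{1}{7} \cdot 24 = \frac{24}{7} \approx 3.4286$)
$\frac{13 \frac{-5 + m}{2 - 3}}{15} = \frac{13 \frac{-5 + \frac{24}{7}}{2 - 3}}{15} = 13 \left(- \frac{11}{7 \left(-1\right)}\right) \frac{1}{15} = 13 \left(\left(- \frac{11}{7}\right) \left(-1\right)\right) \frac{1}{15} = 13 \cdot \frac{11}{7} \cdot \frac{1}{15} = \frac{143}{7} \cdot \frac{1}{15} = \frac{143}{105}$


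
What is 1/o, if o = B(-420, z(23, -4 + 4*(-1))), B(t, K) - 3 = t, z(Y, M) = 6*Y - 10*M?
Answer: -1/417 ≈ -0.0023981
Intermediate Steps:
z(Y, M) = -10*M + 6*Y
B(t, K) = 3 + t
o = -417 (o = 3 - 420 = -417)
1/o = 1/(-417) = -1/417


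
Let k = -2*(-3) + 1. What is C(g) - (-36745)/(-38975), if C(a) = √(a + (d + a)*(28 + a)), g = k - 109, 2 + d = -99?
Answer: -7349/7795 + 2*√3730 ≈ 121.20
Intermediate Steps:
d = -101 (d = -2 - 99 = -101)
k = 7 (k = 6 + 1 = 7)
g = -102 (g = 7 - 109 = -102)
C(a) = √(a + (-101 + a)*(28 + a))
C(g) - (-36745)/(-38975) = √(-2828 + (-102)² - 72*(-102)) - (-36745)/(-38975) = √(-2828 + 10404 + 7344) - (-36745)*(-1)/38975 = √14920 - 1*7349/7795 = 2*√3730 - 7349/7795 = -7349/7795 + 2*√3730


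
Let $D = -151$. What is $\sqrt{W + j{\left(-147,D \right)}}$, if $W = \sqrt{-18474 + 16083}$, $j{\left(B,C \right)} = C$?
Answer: $\sqrt{-151 + i \sqrt{2391}} \approx 1.9647 + 12.444 i$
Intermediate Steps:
$W = i \sqrt{2391}$ ($W = \sqrt{-2391} = i \sqrt{2391} \approx 48.898 i$)
$\sqrt{W + j{\left(-147,D \right)}} = \sqrt{i \sqrt{2391} - 151} = \sqrt{-151 + i \sqrt{2391}}$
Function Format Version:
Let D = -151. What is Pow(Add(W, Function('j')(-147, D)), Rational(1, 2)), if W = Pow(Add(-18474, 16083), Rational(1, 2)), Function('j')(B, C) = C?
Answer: Pow(Add(-151, Mul(I, Pow(2391, Rational(1, 2)))), Rational(1, 2)) ≈ Add(1.9647, Mul(12.444, I))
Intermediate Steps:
W = Mul(I, Pow(2391, Rational(1, 2))) (W = Pow(-2391, Rational(1, 2)) = Mul(I, Pow(2391, Rational(1, 2))) ≈ Mul(48.898, I))
Pow(Add(W, Function('j')(-147, D)), Rational(1, 2)) = Pow(Add(Mul(I, Pow(2391, Rational(1, 2))), -151), Rational(1, 2)) = Pow(Add(-151, Mul(I, Pow(2391, Rational(1, 2)))), Rational(1, 2))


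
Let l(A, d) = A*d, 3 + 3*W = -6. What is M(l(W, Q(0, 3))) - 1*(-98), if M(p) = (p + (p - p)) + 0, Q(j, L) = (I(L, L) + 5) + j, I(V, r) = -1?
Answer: 86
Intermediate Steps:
W = -3 (W = -1 + (1/3)*(-6) = -1 - 2 = -3)
Q(j, L) = 4 + j (Q(j, L) = (-1 + 5) + j = 4 + j)
M(p) = p (M(p) = (p + 0) + 0 = p + 0 = p)
M(l(W, Q(0, 3))) - 1*(-98) = -3*(4 + 0) - 1*(-98) = -3*4 + 98 = -12 + 98 = 86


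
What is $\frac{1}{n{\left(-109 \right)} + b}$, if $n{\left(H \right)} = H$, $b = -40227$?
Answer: $- \frac{1}{40336} \approx -2.4792 \cdot 10^{-5}$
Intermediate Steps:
$\frac{1}{n{\left(-109 \right)} + b} = \frac{1}{-109 - 40227} = \frac{1}{-40336} = - \frac{1}{40336}$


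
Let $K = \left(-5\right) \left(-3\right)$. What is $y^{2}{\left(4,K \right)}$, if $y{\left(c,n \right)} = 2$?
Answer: $4$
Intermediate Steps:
$K = 15$
$y^{2}{\left(4,K \right)} = 2^{2} = 4$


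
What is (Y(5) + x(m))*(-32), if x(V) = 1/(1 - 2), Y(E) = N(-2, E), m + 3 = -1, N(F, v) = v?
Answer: -128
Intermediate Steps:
m = -4 (m = -3 - 1 = -4)
Y(E) = E
x(V) = -1 (x(V) = 1/(-1) = -1)
(Y(5) + x(m))*(-32) = (5 - 1)*(-32) = 4*(-32) = -128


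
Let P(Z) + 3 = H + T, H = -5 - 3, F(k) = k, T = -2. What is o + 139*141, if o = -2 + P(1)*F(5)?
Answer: 19532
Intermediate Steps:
H = -8
P(Z) = -13 (P(Z) = -3 + (-8 - 2) = -3 - 10 = -13)
o = -67 (o = -2 - 13*5 = -2 - 65 = -67)
o + 139*141 = -67 + 139*141 = -67 + 19599 = 19532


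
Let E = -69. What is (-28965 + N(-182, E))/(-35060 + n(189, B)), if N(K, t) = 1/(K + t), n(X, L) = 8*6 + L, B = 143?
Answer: 123224/148341 ≈ 0.83068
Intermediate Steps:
n(X, L) = 48 + L
(-28965 + N(-182, E))/(-35060 + n(189, B)) = (-28965 + 1/(-182 - 69))/(-35060 + (48 + 143)) = (-28965 + 1/(-251))/(-35060 + 191) = (-28965 - 1/251)/(-34869) = -7270216/251*(-1/34869) = 123224/148341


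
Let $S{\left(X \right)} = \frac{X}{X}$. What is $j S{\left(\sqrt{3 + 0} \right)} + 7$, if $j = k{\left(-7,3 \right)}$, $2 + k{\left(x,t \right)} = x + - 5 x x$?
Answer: $-247$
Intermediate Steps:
$k{\left(x,t \right)} = -2 + x - 5 x^{2}$ ($k{\left(x,t \right)} = -2 + \left(x + - 5 x x\right) = -2 - \left(- x + 5 x^{2}\right) = -2 + x - 5 x^{2}$)
$S{\left(X \right)} = 1$
$j = -254$ ($j = -2 - 7 - 5 \left(-7\right)^{2} = -2 - 7 - 245 = -254$)
$j S{\left(\sqrt{3 + 0} \right)} + 7 = \left(-254\right) 1 + 7 = -254 + 7 = -247$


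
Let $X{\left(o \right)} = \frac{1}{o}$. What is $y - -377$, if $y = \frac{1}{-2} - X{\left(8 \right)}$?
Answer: $\frac{3011}{8} \approx 376.38$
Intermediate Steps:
$y = - \frac{5}{8}$ ($y = \frac{1}{-2} - \frac{1}{8} = - \frac{1}{2} - \frac{1}{8} = - \frac{5}{8} \approx -0.625$)
$y - -377 = - \frac{5}{8} - -377 = - \frac{5}{8} + 377 = \frac{3011}{8}$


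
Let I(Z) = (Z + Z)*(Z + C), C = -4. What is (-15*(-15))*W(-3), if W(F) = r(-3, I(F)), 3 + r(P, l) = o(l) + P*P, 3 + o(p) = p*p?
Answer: 397575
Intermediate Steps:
o(p) = -3 + p**2 (o(p) = -3 + p*p = -3 + p**2)
I(Z) = 2*Z*(-4 + Z) (I(Z) = (Z + Z)*(Z - 4) = (2*Z)*(-4 + Z) = 2*Z*(-4 + Z))
r(P, l) = -6 + P**2 + l**2 (r(P, l) = -3 + ((-3 + l**2) + P*P) = -3 + ((-3 + l**2) + P**2) = -3 + (-3 + P**2 + l**2) = -6 + P**2 + l**2)
W(F) = 3 + 4*F**2*(-4 + F)**2 (W(F) = -6 + (-3)**2 + (2*F*(-4 + F))**2 = -6 + 9 + 4*F**2*(-4 + F)**2 = 3 + 4*F**2*(-4 + F)**2)
(-15*(-15))*W(-3) = (-15*(-15))*(3 + 4*(-3)**2*(-4 - 3)**2) = 225*(3 + 4*9*(-7)**2) = 225*(3 + 4*9*49) = 225*(3 + 1764) = 225*1767 = 397575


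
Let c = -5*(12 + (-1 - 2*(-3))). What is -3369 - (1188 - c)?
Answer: -4642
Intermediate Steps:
c = -85 (c = -5*(12 + (-1 + 6)) = -5*(12 + 5) = -5*17 = -85)
-3369 - (1188 - c) = -3369 - (1188 - 1*(-85)) = -3369 - (1188 + 85) = -3369 - 1*1273 = -3369 - 1273 = -4642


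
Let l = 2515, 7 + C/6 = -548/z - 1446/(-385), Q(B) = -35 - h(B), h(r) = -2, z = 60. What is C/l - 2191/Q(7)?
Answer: 192776999/2904825 ≈ 66.364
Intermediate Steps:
Q(B) = -33 (Q(B) = -35 - 1*(-2) = -35 + 2 = -33)
C = -28592/385 (C = -42 + 6*(-548/60 - 1446/(-385)) = -42 + 6*(-548*1/60 - 1446*(-1/385)) = -42 + 6*(-137/15 + 1446/385) = -42 + 6*(-6211/1155) = -42 - 12422/385 = -28592/385 ≈ -74.265)
C/l - 2191/Q(7) = -28592/385/2515 - 2191/(-33) = -28592/385*1/2515 - 2191*(-1/33) = -28592/968275 + 2191/33 = 192776999/2904825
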